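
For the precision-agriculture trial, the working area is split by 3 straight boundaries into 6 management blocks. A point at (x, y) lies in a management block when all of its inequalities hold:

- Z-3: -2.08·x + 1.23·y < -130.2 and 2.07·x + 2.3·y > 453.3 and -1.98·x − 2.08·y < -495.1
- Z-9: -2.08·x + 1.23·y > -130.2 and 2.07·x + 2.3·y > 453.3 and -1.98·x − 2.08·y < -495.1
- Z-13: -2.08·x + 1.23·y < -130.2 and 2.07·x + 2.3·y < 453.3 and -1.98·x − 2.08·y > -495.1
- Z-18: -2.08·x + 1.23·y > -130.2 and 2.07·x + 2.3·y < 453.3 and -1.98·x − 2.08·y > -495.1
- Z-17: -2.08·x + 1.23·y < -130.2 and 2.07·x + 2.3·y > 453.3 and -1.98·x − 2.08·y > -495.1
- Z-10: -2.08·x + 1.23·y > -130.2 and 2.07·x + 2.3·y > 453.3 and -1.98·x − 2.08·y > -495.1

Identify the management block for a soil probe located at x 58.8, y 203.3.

-2.08·58.8 + 1.23·203.3 = 127.755, which is > -130.2
2.07·58.8 + 2.3·203.3 = 589.306, which is > 453.3
-1.98·58.8 − 2.08·203.3 = -539.288, which is < -495.1
This sign pattern matches Z-9.

Z-9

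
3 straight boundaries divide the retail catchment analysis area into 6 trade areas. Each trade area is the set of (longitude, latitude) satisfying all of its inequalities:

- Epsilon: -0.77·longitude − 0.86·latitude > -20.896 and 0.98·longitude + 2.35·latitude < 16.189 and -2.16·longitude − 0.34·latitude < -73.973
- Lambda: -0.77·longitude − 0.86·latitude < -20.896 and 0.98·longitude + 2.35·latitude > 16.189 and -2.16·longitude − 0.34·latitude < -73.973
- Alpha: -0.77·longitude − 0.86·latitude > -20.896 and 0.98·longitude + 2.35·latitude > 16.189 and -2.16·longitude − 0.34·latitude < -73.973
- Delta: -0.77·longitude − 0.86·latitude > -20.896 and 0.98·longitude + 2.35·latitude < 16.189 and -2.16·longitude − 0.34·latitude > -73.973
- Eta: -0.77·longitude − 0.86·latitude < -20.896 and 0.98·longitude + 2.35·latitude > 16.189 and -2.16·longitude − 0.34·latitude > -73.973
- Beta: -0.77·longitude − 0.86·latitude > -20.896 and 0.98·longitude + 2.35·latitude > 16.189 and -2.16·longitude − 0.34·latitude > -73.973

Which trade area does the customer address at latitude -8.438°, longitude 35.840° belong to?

-0.77·35.840 − 0.86·-8.438 = -20.340, which is > -20.896
0.98·35.840 + 2.35·-8.438 = 15.294, which is < 16.189
-2.16·35.840 − 0.34·-8.438 = -74.545, which is < -73.973
This sign pattern matches Epsilon.

Epsilon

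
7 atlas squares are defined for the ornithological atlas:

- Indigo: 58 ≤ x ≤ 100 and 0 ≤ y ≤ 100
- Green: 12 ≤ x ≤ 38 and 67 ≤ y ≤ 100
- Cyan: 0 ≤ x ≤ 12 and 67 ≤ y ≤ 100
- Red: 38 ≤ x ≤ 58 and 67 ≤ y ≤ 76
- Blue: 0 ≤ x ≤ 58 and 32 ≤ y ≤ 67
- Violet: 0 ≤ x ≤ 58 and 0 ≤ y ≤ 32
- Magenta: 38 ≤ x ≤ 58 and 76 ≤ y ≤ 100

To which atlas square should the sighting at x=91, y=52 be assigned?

Indigo

The point has x = 91 and y = 52.
Only Indigo satisfies 58 ≤ x ≤ 100 and 0 ≤ y ≤ 100.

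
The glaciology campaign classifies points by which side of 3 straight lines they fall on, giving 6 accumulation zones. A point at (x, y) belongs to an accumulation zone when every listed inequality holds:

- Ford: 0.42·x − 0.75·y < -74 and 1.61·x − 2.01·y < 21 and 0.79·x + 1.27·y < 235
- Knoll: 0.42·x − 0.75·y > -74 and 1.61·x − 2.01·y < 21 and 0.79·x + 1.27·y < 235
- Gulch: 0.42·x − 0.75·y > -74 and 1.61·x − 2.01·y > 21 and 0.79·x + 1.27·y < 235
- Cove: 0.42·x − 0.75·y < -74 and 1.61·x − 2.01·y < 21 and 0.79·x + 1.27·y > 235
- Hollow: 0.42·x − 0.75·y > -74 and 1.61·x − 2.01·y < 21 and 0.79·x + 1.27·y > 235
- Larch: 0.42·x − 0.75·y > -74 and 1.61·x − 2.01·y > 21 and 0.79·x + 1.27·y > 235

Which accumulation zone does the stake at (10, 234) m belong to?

0.42·10 − 0.75·234 = -171.300, which is < -74
1.61·10 − 2.01·234 = -454.240, which is < 21
0.79·10 + 1.27·234 = 305.080, which is > 235
This sign pattern matches Cove.

Cove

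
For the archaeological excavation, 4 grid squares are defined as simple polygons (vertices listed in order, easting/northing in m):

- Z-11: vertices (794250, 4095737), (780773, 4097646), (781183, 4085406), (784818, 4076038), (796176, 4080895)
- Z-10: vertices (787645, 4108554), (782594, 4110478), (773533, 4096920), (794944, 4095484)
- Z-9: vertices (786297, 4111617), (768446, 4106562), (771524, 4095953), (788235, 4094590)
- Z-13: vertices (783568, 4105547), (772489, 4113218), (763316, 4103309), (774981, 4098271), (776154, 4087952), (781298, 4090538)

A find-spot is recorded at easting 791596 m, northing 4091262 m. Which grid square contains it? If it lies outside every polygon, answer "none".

Cast a ray rightward from (791596, 4091262). For each polygon, the edges (by vertex number in listed order) whose endpoints lie on opposite sides of northing = 4091262, where each meets that height, and whether that is right or left of the point:
Z-11: 2–3 at easting≈780986.8 (left), 5–1 at easting≈794830.7 (right) → 1 crossing.
Z-10: no edge straddles that height → 0 crossings.
Z-9: no edge straddles that height → 0 crossings.
Z-13: 4–5 at easting≈775777.7 (left), 6–1 at easting≈781407.5 (left) → 0 crossings.
Only Z-11 has an odd count, so the point is inside Z-11.

Z-11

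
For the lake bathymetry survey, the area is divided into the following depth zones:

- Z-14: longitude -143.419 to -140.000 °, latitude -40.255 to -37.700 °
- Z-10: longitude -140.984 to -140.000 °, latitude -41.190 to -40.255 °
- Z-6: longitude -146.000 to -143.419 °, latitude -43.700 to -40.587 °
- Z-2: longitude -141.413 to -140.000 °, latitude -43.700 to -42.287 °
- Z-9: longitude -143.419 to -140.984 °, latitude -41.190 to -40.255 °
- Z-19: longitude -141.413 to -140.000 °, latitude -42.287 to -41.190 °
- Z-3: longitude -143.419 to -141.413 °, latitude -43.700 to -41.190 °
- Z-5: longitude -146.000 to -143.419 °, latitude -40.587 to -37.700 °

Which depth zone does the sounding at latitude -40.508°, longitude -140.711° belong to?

Z-10

The point has longitude = -140.711 and latitude = -40.508.
Only Z-10 satisfies -140.984 ≤ longitude ≤ -140.000 and -41.190 ≤ latitude ≤ -40.255.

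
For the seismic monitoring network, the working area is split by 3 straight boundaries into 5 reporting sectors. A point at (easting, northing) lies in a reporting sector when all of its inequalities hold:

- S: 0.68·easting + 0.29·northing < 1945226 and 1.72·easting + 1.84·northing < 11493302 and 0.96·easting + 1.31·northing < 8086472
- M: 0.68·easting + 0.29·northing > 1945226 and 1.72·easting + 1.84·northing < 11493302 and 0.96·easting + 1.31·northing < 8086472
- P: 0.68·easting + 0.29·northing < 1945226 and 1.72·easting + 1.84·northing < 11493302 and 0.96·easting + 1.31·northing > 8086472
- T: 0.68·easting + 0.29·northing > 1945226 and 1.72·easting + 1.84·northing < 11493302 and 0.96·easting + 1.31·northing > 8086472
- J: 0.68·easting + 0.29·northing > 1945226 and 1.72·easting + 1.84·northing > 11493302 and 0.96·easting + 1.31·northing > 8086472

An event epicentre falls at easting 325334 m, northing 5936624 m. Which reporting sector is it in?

0.68·325334 + 0.29·5936624 = 1942848.080, which is < 1945226
1.72·325334 + 1.84·5936624 = 11482962.640, which is < 11493302
0.96·325334 + 1.31·5936624 = 8089298.080, which is > 8086472
This sign pattern matches P.

P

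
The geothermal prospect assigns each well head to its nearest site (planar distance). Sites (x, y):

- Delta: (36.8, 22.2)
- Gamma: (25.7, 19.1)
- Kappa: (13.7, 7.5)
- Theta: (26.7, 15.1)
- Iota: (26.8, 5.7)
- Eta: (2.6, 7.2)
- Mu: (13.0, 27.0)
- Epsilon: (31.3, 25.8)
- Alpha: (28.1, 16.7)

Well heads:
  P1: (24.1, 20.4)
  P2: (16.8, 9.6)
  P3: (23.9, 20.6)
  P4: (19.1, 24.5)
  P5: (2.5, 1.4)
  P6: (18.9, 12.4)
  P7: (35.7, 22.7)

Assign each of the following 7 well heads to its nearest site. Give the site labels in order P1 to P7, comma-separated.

Gamma, Kappa, Gamma, Mu, Eta, Kappa, Delta

P1 → Gamma (d²=4.25)
P2 → Kappa (d²=14.02)
P3 → Gamma (d²=5.49)
P4 → Mu (d²=43.46)
P5 → Eta (d²=33.65)
P6 → Kappa (d²=51.05)
P7 → Delta (d²=1.46)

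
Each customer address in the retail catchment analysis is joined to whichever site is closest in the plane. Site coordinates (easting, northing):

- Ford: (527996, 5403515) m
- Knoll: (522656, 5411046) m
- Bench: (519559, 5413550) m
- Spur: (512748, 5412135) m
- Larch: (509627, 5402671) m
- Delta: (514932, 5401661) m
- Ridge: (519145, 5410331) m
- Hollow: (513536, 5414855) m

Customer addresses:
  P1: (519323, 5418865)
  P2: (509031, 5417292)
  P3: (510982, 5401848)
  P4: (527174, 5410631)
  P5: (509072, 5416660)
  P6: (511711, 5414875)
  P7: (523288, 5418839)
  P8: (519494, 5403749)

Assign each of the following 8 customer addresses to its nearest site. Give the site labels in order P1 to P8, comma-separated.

P1 → Bench (d²=28304921.00)
P2 → Hollow (d²=26233994.00)
P3 → Larch (d²=2513354.00)
P4 → Knoll (d²=20584549.00)
P5 → Hollow (d²=23185321.00)
P6 → Hollow (d²=3331025.00)
P7 → Bench (d²=41878962.00)
P8 → Delta (d²=25171588.00)

Bench, Hollow, Larch, Knoll, Hollow, Hollow, Bench, Delta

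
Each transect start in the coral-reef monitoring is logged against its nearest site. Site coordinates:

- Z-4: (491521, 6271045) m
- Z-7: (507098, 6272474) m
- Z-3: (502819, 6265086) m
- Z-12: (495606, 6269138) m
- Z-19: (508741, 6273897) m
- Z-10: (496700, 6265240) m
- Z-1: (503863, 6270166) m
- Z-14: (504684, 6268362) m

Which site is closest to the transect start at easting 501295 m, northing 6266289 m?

Z-3

Squared distances to each site:
Z-4: 118150612.000; Z-7: 71929034.000; Z-3: 3769785.000; Z-12: 40481522.000; Z-19: 113324580.000; Z-10: 22214426.000; Z-1: 21625753.000; Z-14: 15782650.000.
Minimum at Z-3.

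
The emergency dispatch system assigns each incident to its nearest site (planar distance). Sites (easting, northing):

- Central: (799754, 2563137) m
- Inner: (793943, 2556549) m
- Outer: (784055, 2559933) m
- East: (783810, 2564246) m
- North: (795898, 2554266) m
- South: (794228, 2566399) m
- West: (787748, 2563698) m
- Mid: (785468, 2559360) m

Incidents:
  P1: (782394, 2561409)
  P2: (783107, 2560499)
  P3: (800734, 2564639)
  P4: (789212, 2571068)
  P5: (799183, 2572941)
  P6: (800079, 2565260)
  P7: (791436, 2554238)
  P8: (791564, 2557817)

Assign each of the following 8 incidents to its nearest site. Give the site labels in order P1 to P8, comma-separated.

P1 → Outer (d²=4937497.00)
P2 → Outer (d²=1219060.00)
P3 → Central (d²=3216404.00)
P4 → South (d²=46959817.00)
P5 → South (d²=67349789.00)
P6 → Central (d²=4612754.00)
P7 → Inner (d²=11625770.00)
P8 → Inner (d²=7267465.00)

Outer, Outer, Central, South, South, Central, Inner, Inner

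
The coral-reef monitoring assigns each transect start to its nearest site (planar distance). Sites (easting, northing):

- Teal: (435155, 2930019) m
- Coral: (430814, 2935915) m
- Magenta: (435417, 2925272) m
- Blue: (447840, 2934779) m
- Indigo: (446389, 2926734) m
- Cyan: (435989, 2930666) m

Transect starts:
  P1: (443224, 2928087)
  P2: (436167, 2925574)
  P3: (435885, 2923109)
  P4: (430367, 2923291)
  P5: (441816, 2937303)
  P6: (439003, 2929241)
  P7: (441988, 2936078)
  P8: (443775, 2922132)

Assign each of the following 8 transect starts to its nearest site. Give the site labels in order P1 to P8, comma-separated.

P1 → Indigo (d²=11847834.00)
P2 → Magenta (d²=653704.00)
P3 → Magenta (d²=4897593.00)
P4 → Magenta (d²=29426861.00)
P5 → Blue (d²=42659152.00)
P6 → Cyan (d²=11114821.00)
P7 → Blue (d²=35933305.00)
P8 → Indigo (d²=28011400.00)

Indigo, Magenta, Magenta, Magenta, Blue, Cyan, Blue, Indigo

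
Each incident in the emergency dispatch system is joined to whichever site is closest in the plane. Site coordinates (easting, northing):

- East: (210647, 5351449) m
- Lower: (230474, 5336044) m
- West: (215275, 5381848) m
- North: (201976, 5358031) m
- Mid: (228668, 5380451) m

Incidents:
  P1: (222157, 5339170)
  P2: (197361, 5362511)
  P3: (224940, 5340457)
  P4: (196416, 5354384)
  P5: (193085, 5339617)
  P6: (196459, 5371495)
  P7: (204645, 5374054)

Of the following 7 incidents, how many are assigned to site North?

4

P1 → Lower
P2 → North
P3 → Lower
P4 → North
P5 → North
P6 → North
P7 → West
4 of the 7 go to North.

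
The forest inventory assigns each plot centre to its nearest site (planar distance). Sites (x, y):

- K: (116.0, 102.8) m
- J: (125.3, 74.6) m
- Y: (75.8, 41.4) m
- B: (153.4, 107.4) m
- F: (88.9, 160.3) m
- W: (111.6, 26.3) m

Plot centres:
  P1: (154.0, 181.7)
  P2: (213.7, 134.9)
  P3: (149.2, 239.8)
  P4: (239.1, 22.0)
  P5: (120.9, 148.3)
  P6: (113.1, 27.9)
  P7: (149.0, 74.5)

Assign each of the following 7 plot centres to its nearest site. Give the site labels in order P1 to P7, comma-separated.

P1 → F (d²=4695.97)
P2 → B (d²=4392.34)
P3 → F (d²=9956.34)
P4 → B (d²=14637.65)
P5 → F (d²=1168.00)
P6 → W (d²=4.81)
P7 → J (d²=561.70)

F, B, F, B, F, W, J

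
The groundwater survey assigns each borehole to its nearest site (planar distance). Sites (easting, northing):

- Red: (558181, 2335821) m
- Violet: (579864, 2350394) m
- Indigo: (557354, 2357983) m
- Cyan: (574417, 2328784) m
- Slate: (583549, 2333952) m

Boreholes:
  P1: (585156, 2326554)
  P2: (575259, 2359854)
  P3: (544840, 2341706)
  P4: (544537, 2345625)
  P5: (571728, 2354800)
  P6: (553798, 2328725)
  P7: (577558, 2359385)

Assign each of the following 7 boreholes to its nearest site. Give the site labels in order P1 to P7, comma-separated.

Slate, Violet, Red, Red, Violet, Red, Violet

P1 → Slate (d²=57312853.00)
P2 → Violet (d²=110697625.00)
P3 → Red (d²=212615506.00)
P4 → Red (d²=282277152.00)
P5 → Violet (d²=85607332.00)
P6 → Red (d²=69563905.00)
P7 → Violet (d²=86155717.00)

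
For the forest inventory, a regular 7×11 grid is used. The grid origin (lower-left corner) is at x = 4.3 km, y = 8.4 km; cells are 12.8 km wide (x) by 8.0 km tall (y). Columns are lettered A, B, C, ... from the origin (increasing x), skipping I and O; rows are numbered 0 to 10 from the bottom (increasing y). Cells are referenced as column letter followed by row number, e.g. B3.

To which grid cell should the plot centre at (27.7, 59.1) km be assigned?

B6

Column index: ⌊(27.7 − 4.3) / 12.8⌋ = ⌊1.828⌋ = 1 → column B
Row offset from origin: ⌊(59.1 − 8.4) / 8.0⌋ = ⌊6.338⌋ = 6 → row 6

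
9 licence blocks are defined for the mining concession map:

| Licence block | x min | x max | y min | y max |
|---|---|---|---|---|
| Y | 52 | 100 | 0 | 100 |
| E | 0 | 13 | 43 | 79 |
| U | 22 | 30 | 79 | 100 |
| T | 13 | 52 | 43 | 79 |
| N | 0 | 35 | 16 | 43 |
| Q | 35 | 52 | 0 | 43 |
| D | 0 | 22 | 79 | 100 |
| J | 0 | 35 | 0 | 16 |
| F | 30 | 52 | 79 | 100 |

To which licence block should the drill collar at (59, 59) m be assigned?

The point has x = 59 and y = 59.
Only Y satisfies 52 ≤ x ≤ 100 and 0 ≤ y ≤ 100.

Y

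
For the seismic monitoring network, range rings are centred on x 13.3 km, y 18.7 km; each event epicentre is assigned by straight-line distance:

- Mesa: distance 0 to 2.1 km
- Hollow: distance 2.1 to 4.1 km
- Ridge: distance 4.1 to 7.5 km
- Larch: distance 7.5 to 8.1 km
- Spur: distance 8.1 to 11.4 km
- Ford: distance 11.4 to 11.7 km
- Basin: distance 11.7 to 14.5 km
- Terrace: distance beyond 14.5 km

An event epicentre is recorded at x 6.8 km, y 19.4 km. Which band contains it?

Distance = √((6.8−13.3)² + (19.4−18.7)²) = √(42.250 + 0.490) = 6.538 km.
4.1 ≤ 6.538 < 7.5 → Ridge.

Ridge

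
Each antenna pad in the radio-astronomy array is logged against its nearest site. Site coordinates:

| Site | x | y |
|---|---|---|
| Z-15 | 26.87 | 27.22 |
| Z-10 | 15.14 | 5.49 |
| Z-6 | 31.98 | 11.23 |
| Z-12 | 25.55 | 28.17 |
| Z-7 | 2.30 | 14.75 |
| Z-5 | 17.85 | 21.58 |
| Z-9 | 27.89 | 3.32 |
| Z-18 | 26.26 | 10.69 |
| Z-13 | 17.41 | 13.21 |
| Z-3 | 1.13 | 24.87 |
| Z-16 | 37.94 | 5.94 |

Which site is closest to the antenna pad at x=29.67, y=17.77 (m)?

Squared distances to each site:
Z-15: 97.142; Z-10: 361.919; Z-6: 48.108; Z-12: 125.134; Z-7: 758.237; Z-5: 154.228; Z-9: 211.971; Z-18: 61.755; Z-13: 171.101; Z-3: 864.942; Z-16: 208.342.
Minimum at Z-6.

Z-6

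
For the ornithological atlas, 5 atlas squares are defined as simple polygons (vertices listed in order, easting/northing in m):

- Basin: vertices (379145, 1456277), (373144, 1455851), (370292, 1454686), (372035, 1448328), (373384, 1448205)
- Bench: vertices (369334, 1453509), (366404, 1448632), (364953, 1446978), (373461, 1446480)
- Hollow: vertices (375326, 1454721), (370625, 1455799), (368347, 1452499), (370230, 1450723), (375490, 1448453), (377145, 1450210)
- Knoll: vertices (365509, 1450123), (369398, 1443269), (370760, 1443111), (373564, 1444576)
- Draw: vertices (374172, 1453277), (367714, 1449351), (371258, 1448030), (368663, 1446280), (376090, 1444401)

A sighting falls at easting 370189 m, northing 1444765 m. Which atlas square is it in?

Cast a ray rightward from (370189, 1444765). For each polygon, the edges (by vertex number in listed order) whose endpoints lie on opposite sides of northing = 1444765, where each meets that height, and whether that is right or left of the point:
Basin: no edge straddles that height → 0 crossings.
Bench: no edge straddles that height → 0 crossings.
Hollow: no edge straddles that height → 0 crossings.
Knoll: 1–2 at easting≈368549.2 (left), 4–1 at easting≈373289.5 (right) → 1 crossing.
Draw: 4–5 at easting≈374651.2 (right), 5–1 at easting≈376011.3 (right) → 2 crossings.
Only Knoll has an odd count, so the point is inside Knoll.

Knoll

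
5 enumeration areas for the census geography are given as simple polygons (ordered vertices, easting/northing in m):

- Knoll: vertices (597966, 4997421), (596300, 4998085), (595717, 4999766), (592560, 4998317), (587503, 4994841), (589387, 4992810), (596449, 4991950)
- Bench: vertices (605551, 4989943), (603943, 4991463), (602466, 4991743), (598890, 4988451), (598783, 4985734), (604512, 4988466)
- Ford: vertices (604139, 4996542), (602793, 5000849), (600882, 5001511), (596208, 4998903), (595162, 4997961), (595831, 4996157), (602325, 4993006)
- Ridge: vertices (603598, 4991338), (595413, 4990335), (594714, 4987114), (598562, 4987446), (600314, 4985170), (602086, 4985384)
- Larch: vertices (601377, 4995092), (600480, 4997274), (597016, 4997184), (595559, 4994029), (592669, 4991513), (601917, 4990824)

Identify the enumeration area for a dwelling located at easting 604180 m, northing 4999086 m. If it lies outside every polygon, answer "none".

none

Cast a ray rightward from (604180, 4999086). For each polygon, the edges (by vertex number in listed order) whose endpoints lie on opposite sides of northing = 4999086, where each meets that height, and whether that is right or left of the point:
Knoll: 2–3 at easting≈595952.8 (left), 3–4 at easting≈594235.5 (left) → 0 crossings.
Bench: no edge straddles that height → 0 crossings.
Ford: 1–2 at easting≈603344.0 (left), 3–4 at easting≈596536.0 (left) → 0 crossings.
Ridge: no edge straddles that height → 0 crossings.
Larch: no edge straddles that height → 0 crossings.
All counts are even, so the point lies outside every listed polygon.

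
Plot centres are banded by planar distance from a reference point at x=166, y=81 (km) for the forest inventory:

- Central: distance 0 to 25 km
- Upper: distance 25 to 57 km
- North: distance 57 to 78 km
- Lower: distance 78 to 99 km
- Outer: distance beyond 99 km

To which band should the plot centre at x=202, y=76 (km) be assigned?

Distance = √((202−166)² + (76−81)²) = √(1296.000 + 25.000) = 36.346 km.
25 ≤ 36.346 < 57 → Upper.

Upper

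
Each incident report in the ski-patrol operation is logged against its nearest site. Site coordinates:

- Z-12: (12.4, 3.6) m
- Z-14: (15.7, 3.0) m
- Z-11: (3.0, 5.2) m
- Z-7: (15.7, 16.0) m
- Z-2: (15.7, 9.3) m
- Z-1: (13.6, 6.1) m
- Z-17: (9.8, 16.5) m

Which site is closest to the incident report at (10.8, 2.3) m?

Squared distances to each site:
Z-12: 4.250; Z-14: 24.500; Z-11: 69.250; Z-7: 211.700; Z-2: 73.010; Z-1: 22.280; Z-17: 202.640.
Minimum at Z-12.

Z-12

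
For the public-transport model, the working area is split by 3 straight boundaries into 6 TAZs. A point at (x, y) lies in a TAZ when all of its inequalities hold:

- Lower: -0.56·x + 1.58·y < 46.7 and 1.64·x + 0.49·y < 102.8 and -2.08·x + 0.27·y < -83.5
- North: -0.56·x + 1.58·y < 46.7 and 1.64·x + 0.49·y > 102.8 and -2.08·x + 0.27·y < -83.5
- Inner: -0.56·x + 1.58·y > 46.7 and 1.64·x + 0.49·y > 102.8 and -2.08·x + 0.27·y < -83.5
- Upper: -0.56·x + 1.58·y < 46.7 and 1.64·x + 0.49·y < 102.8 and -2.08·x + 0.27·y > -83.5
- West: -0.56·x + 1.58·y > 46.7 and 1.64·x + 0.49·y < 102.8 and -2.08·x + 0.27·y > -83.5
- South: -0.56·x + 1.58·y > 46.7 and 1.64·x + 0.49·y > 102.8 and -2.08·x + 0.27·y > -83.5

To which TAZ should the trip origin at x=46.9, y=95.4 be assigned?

-0.56·46.9 + 1.58·95.4 = 124.468, which is > 46.7
1.64·46.9 + 0.49·95.4 = 123.662, which is > 102.8
-2.08·46.9 + 0.27·95.4 = -71.794, which is > -83.5
This sign pattern matches South.

South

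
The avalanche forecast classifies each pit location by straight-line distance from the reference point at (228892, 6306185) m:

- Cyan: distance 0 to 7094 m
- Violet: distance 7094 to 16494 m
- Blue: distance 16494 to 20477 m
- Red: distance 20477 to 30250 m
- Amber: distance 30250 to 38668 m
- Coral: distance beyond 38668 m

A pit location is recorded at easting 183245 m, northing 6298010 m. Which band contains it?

Coral

Distance = √((183245−228892)² + (6298010−6306185)²) = √(2083648609.000 + 66830625.000) = 46373.260 m.
38668 ≤ 46373.260 < ∞ → Coral.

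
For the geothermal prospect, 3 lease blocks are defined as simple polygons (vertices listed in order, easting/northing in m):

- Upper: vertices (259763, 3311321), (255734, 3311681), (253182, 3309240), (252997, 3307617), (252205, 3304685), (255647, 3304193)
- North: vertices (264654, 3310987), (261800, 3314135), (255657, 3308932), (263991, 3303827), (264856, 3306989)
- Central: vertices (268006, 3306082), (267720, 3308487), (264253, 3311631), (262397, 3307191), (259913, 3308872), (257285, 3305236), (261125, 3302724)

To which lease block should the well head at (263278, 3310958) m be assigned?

North

Cast a ray rightward from (263278, 3310958). For each polygon, the edges (by vertex number in listed order) whose endpoints lie on opposite sides of northing = 3310958, where each meets that height, and whether that is right or left of the point:
Upper: 2–3 at easting≈254978.1 (left), 6–1 at easting≈259553.4 (left) → 0 crossings.
North: 2–3 at easting≈258049.0 (left), 5–1 at easting≈264655.5 (right) → 1 crossing.
Central: 2–3 at easting≈264995.1 (right), 3–4 at easting≈263971.7 (right) → 2 crossings.
Only North has an odd count, so the point is inside North.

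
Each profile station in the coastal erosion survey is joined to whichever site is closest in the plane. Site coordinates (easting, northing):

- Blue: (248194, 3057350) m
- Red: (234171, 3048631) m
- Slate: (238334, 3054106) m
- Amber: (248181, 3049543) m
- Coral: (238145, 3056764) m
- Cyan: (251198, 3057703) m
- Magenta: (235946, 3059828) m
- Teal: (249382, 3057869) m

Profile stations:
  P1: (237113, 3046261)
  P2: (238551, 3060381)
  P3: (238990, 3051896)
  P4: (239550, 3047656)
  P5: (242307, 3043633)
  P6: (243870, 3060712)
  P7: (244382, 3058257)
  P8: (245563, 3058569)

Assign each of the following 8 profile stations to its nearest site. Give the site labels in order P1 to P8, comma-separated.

Red, Magenta, Slate, Red, Amber, Blue, Blue, Blue

P1 → Red (d²=14272264.00)
P2 → Magenta (d²=7091834.00)
P3 → Slate (d²=5314436.00)
P4 → Red (d²=29884266.00)
P5 → Amber (d²=69431976.00)
P6 → Blue (d²=30000020.00)
P7 → Blue (d²=15353993.00)
P8 → Blue (d²=8408122.00)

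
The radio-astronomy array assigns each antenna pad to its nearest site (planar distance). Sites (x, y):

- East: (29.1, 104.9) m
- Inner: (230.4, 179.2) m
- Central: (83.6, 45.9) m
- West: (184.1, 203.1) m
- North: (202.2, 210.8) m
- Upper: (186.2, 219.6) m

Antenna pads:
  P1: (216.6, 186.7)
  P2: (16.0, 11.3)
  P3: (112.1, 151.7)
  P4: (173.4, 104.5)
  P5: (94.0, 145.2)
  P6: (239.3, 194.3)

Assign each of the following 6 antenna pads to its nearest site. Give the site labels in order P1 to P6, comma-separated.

P1 → Inner (d²=246.69)
P2 → Central (d²=5766.92)
P3 → West (d²=7825.96)
P4 → Inner (d²=8829.09)
P5 → East (d²=5836.10)
P6 → Inner (d²=307.22)

Inner, Central, West, Inner, East, Inner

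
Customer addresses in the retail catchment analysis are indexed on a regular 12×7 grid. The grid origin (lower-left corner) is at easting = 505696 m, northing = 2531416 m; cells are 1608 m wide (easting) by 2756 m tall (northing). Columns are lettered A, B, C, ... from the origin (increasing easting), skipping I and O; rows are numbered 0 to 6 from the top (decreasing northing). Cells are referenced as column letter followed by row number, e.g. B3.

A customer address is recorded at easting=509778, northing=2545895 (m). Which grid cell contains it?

C1

Column index: ⌊(509778 − 505696) / 1608⌋ = ⌊2.539⌋ = 2 → column C
Row offset from origin: ⌊(2545895 − 2531416) / 2756⌋ = ⌊5.254⌋ = 5 → row 1 (counted from top)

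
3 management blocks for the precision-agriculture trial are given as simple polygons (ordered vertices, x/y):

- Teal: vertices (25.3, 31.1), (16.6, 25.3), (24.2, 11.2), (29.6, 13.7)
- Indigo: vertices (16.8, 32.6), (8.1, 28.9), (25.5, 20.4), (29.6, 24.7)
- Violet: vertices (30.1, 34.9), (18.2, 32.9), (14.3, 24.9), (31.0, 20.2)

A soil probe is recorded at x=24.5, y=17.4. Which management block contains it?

Cast a ray rightward from (24.5, 17.4). For each polygon, the edges (by vertex number in listed order) whose endpoints lie on opposite sides of y = 17.4, where each meets that height, and whether that is right or left of the point:
Teal: 2–3 at x≈20.86 (left), 4–1 at x≈28.69 (right) → 1 crossing.
Indigo: no edge straddles that height → 0 crossings.
Violet: no edge straddles that height → 0 crossings.
Only Teal has an odd count, so the point is inside Teal.

Teal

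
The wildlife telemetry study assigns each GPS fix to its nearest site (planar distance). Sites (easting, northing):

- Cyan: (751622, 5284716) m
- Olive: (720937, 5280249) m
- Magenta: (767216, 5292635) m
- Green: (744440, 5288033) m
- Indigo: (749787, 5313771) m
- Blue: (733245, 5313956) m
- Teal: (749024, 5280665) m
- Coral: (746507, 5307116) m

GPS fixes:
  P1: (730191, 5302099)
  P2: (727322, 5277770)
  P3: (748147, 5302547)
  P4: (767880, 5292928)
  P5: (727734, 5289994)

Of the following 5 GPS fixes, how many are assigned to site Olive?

P1 → Blue
P2 → Olive
P3 → Coral
P4 → Magenta
P5 → Olive
2 of the 5 go to Olive.

2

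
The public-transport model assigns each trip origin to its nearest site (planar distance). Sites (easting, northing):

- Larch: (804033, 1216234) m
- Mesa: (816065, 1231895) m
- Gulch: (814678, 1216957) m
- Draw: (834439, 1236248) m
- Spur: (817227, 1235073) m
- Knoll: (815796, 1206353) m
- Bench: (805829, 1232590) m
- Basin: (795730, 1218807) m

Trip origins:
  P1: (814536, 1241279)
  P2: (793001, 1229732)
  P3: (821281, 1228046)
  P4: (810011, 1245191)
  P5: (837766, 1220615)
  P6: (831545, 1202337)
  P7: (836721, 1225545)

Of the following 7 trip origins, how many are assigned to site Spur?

P1 → Spur
P2 → Basin
P3 → Mesa
P4 → Spur
P5 → Draw
P6 → Knoll
P7 → Draw
2 of the 7 go to Spur.

2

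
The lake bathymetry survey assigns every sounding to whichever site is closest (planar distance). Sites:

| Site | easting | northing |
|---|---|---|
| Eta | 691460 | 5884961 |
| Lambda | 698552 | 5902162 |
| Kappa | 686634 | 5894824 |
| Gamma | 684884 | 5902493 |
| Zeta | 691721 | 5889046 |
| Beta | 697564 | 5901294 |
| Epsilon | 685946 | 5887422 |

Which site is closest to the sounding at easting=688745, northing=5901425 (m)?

Gamma

Squared distances to each site:
Eta: 278434521.000; Lambda: 96720418.000; Kappa: 48029522.000; Gamma: 16047945.000; Zeta: 162096217.000; Beta: 77791922.000; Epsilon: 203918410.000.
Minimum at Gamma.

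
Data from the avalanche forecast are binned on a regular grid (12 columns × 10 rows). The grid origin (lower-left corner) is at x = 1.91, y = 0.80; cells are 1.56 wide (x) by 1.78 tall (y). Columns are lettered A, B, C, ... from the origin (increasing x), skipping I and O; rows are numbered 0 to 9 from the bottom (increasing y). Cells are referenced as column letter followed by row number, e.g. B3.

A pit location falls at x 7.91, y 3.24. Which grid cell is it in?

Column index: ⌊(7.91 − 1.91) / 1.56⌋ = ⌊3.846⌋ = 3 → column D
Row offset from origin: ⌊(3.24 − 0.80) / 1.78⌋ = ⌊1.371⌋ = 1 → row 1

D1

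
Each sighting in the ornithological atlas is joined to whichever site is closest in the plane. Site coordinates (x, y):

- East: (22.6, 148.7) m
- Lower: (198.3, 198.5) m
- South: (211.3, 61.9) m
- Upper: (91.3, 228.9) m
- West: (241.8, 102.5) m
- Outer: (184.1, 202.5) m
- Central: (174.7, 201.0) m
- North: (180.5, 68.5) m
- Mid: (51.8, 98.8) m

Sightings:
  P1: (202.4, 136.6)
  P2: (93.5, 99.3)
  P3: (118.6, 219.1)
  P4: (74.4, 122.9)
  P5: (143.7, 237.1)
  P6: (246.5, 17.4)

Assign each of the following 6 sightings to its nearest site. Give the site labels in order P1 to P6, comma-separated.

P1 → West (d²=2715.17)
P2 → Mid (d²=1739.14)
P3 → Upper (d²=841.33)
P4 → Mid (d²=1091.57)
P5 → Central (d²=2264.21)
P6 → South (d²=3219.29)

West, Mid, Upper, Mid, Central, South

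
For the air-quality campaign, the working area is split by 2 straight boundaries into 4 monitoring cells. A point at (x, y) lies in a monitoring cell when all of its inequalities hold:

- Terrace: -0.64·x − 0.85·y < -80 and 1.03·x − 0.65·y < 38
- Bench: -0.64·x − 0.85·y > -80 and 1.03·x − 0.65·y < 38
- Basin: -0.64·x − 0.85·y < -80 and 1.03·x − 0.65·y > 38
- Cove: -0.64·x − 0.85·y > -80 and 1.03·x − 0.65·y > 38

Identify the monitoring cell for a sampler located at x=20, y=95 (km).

-0.64·20 − 0.85·95 = -93.550, which is < -80
1.03·20 − 0.65·95 = -41.150, which is < 38
This sign pattern matches Terrace.

Terrace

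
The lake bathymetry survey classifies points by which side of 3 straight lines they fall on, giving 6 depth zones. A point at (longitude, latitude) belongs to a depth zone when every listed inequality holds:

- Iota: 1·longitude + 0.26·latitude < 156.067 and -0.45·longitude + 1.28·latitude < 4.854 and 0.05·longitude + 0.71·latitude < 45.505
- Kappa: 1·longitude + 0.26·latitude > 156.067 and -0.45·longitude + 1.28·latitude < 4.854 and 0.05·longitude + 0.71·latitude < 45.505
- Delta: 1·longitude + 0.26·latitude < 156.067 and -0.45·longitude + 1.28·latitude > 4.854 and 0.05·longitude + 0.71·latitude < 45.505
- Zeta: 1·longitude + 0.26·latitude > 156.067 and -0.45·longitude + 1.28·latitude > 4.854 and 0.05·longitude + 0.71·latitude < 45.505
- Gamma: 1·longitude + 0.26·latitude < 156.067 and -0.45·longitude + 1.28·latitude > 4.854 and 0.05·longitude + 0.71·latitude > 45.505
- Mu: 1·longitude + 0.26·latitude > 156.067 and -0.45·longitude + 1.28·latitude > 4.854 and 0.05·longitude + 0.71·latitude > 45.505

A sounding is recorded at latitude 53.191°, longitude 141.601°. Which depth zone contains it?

Iota

1·141.601 + 0.26·53.191 = 155.431, which is < 156.067
-0.45·141.601 + 1.28·53.191 = 4.364, which is < 4.854
0.05·141.601 + 0.71·53.191 = 44.846, which is < 45.505
This sign pattern matches Iota.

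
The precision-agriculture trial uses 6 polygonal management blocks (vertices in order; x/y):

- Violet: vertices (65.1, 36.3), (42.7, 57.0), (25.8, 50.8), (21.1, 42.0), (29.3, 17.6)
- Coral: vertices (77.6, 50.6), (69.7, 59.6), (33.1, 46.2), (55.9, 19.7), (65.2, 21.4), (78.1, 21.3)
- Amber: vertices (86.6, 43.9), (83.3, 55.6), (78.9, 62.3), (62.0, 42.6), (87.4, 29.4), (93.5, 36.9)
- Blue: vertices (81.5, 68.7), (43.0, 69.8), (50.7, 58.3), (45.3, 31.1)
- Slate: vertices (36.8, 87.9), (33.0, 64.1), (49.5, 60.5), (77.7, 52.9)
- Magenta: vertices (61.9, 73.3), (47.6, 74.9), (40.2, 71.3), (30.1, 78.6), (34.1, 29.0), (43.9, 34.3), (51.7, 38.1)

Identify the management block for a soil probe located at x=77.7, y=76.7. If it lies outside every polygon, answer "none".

none

Cast a ray rightward from (77.7, 76.7). For each polygon, the edges (by vertex number in listed order) whose endpoints lie on opposite sides of y = 76.7, where each meets that height, and whether that is right or left of the point:
Violet: no edge straddles that height → 0 crossings.
Coral: no edge straddles that height → 0 crossings.
Amber: no edge straddles that height → 0 crossings.
Blue: no edge straddles that height → 0 crossings.
Slate: 1–2 at x≈35.01 (left), 4–1 at x≈49.89 (left) → 0 crossings.
Magenta: 3–4 at x≈32.73 (left), 4–5 at x≈30.25 (left) → 0 crossings.
All counts are even, so the point lies outside every listed polygon.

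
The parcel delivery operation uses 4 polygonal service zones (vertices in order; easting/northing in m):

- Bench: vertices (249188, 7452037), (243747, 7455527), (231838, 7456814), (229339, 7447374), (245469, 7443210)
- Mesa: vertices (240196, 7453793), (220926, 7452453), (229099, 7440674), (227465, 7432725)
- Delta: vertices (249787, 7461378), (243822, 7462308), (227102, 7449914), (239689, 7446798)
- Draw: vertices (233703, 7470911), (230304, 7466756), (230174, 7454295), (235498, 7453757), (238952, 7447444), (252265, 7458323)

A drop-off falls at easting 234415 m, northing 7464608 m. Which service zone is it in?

Draw

Cast a ray rightward from (234415, 7464608). For each polygon, the edges (by vertex number in listed order) whose endpoints lie on opposite sides of northing = 7464608, where each meets that height, and whether that is right or left of the point:
Bench: no edge straddles that height → 0 crossings.
Mesa: no edge straddles that height → 0 crossings.
Delta: no edge straddles that height → 0 crossings.
Draw: 2–3 at easting≈230281.6 (left), 6–1 at easting≈242997.3 (right) → 1 crossing.
Only Draw has an odd count, so the point is inside Draw.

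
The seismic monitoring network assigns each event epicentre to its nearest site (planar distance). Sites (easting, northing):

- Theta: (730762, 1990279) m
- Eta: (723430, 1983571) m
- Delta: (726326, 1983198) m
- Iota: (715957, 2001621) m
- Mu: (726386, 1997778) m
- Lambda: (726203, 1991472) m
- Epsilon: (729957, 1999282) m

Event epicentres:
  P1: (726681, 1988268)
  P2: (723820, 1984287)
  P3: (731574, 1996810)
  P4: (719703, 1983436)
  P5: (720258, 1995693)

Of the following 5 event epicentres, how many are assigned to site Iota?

0

P1 → Lambda
P2 → Eta
P3 → Epsilon
P4 → Eta
P5 → Mu
0 of the 5 go to Iota.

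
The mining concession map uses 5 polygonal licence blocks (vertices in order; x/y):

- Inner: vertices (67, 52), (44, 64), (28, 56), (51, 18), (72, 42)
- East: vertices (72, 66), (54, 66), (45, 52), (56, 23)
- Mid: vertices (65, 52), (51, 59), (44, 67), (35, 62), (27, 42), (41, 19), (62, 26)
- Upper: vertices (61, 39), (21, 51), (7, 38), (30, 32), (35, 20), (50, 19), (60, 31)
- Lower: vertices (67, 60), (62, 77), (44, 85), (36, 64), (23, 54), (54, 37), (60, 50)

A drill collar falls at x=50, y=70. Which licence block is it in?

Cast a ray rightward from (50, 70). For each polygon, the edges (by vertex number in listed order) whose endpoints lie on opposite sides of y = 70, where each meets that height, and whether that is right or left of the point:
Inner: no edge straddles that height → 0 crossings.
East: no edge straddles that height → 0 crossings.
Mid: no edge straddles that height → 0 crossings.
Upper: no edge straddles that height → 0 crossings.
Lower: 1–2 at x≈64.1 (right), 3–4 at x≈38.3 (left) → 1 crossing.
Only Lower has an odd count, so the point is inside Lower.

Lower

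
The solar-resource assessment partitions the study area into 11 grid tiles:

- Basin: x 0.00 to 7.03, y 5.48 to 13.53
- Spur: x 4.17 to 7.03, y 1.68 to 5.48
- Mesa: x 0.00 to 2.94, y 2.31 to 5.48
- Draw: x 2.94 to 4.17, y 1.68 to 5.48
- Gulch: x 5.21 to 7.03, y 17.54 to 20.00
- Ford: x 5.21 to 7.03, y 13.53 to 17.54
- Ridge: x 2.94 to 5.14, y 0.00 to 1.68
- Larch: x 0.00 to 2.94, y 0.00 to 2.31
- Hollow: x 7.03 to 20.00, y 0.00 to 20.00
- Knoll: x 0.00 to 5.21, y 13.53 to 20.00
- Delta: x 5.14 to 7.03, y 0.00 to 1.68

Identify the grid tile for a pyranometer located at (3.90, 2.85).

Draw

The point has x = 3.90 and y = 2.85.
Only Draw satisfies 2.94 ≤ x ≤ 4.17 and 1.68 ≤ y ≤ 5.48.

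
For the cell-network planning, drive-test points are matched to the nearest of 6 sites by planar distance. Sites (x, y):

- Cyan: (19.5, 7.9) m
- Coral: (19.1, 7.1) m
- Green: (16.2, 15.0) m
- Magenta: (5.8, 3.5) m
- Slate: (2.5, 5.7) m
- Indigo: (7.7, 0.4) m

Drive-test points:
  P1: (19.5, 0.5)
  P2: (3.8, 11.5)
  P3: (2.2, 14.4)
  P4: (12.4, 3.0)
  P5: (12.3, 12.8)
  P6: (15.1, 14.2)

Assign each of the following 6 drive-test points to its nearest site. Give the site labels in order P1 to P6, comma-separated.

P1 → Coral (d²=43.72)
P2 → Slate (d²=35.33)
P3 → Slate (d²=75.78)
P4 → Indigo (d²=28.85)
P5 → Green (d²=20.05)
P6 → Green (d²=1.85)

Coral, Slate, Slate, Indigo, Green, Green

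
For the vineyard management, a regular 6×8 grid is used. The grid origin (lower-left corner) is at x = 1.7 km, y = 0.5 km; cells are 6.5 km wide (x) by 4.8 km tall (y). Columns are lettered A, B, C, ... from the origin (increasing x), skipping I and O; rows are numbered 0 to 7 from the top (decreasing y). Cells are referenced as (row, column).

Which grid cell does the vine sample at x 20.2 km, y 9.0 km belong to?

(6, C)

Column index: ⌊(20.2 − 1.7) / 6.5⌋ = ⌊2.846⌋ = 2 → column C
Row offset from origin: ⌊(9.0 − 0.5) / 4.8⌋ = ⌊1.771⌋ = 1 → row 6 (counted from top)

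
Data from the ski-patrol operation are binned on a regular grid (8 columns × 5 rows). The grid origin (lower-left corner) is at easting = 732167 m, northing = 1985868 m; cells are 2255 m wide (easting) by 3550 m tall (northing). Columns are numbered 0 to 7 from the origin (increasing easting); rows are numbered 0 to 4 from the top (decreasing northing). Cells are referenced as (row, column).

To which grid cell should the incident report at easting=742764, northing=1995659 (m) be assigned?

(2, 4)

Column index: ⌊(742764 − 732167) / 2255⌋ = ⌊4.699⌋ = 4
Row offset from origin: ⌊(1995659 − 1985868) / 3550⌋ = ⌊2.758⌋ = 2 → row 2 (counted from top)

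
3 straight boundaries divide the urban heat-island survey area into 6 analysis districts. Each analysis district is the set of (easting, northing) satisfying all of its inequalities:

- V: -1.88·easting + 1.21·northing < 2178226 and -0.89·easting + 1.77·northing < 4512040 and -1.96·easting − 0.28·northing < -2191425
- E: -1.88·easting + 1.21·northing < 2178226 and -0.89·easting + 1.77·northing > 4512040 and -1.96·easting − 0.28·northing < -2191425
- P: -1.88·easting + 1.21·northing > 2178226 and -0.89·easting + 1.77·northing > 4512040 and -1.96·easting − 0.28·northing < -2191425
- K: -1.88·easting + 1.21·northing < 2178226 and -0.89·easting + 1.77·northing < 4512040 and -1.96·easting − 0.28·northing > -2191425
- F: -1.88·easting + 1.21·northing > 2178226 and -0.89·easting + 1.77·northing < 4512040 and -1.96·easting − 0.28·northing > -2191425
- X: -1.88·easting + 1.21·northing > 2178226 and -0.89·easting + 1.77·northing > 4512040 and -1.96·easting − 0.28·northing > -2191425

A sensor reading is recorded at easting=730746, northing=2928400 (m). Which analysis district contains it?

E

-1.88·730746 + 1.21·2928400 = 2169561.520, which is < 2178226
-0.89·730746 + 1.77·2928400 = 4532904.060, which is > 4512040
-1.96·730746 − 0.28·2928400 = -2252214.160, which is < -2191425
This sign pattern matches E.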